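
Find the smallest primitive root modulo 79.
g = 3. Powers: [3, 9, 27, 2, 6, 18, ...] generates all 78 non-zero residues.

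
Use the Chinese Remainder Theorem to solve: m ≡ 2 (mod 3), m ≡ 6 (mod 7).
M = 3 × 7 = 21. M₁ = 7, y₁ ≡ 1 (mod 3). M₂ = 3, y₂ ≡ 5 (mod 7). m = 2×7×1 + 6×3×5 ≡ 20 (mod 21)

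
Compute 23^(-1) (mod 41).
Since 41 is prime, by Fermat 23^(-1) ≡ 23^{39} ≡ 25 (mod 41). Verify: 23 × 25 = 575 ≡ 1 (mod 41)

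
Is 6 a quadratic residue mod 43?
By Euler's criterion: 6^{21} ≡ 1 (mod 43). Since this equals 1, 6 is a QR.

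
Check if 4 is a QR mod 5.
By Euler's criterion: 4^{2} ≡ 1 mod 5. Since this equals 1, 4 is a QR.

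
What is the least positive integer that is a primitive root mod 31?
g = 3. Powers: [3, 9, 27, 19, 26, 16, ...] generates all 30 non-zero residues.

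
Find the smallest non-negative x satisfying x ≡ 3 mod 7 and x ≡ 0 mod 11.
M = 7 × 11 = 77. M₁ = 11, y₁ ≡ 2 mod 7. M₂ = 7, y₂ ≡ 8 mod 11. x = 3×11×2 + 0×7×8 ≡ 66 mod 77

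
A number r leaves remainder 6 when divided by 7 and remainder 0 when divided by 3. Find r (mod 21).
M = 7 × 3 = 21. M₁ = 3, y₁ ≡ 5 (mod 7). M₂ = 7, y₂ ≡ 1 (mod 3). r = 6×3×5 + 0×7×1 ≡ 6 (mod 21)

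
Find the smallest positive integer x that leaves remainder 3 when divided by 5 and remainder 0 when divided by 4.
M = 5 × 4 = 20. M₁ = 4, y₁ ≡ 4 mod 5. M₂ = 5, y₂ ≡ 1 mod 4. x = 3×4×4 + 0×5×1 ≡ 8 mod 20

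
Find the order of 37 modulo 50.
Powers of 37 mod 50: 37^1≡37, 37^2≡19, 37^3≡3, 37^4≡11, 37^5≡7, 37^6≡9, 37^7≡33, 37^8≡21, 37^9≡27, 37^10≡49, 37^11≡13, 37^12≡31, 37^13≡47, 37^14≡39, 37^15≡43, 37^16≡41, 37^17≡17, 37^18≡29, 37^19≡23, 37^20≡1. So the order of 37 is 20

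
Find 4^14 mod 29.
By repeated squaring mod 29: 4^{1}≡4, 4^{2}≡16, 4^{4}≡24, 4^{8}≡25. Then 4^{14} = 4^{8+4+2} ≡ 25 × 24 × 16 ≡ 1 mod 29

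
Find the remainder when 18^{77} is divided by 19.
By Fermat: 18^{18} ≡ 1 mod 19. 77 = 4×18 + 5. So 18^{77} ≡ 18^{5} ≡ 18 mod 19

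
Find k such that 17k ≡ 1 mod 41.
Since 41 is prime, by Fermat 17^(-1) ≡ 17^{39} ≡ 29 mod 41. Verify: 17 × 29 = 493 ≡ 1 mod 41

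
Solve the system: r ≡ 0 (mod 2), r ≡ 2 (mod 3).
M = 2 × 3 = 6. M₁ = 3, y₁ ≡ 1 (mod 2). M₂ = 2, y₂ ≡ 2 (mod 3). r = 0×3×1 + 2×2×2 ≡ 2 (mod 6)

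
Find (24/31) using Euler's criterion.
(24/31) = 24^{15} mod 31 = -1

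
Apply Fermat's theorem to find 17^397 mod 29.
By Fermat: 17^{28} ≡ 1 mod 29. 397 ≡ 5 mod 28. So 17^{397} ≡ 17^{5} ≡ 17 mod 29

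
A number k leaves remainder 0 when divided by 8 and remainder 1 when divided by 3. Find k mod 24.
M = 8 × 3 = 24. M₁ = 3, y₁ ≡ 3 mod 8. M₂ = 8, y₂ ≡ 2 mod 3. k = 0×3×3 + 1×8×2 ≡ 16 mod 24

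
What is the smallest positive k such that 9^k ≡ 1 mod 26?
Powers of 9 mod 26: 9^1≡9, 9^2≡3, 9^3≡1. So the order of 9 is 3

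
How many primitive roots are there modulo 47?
A prime p has φ(p-1) primitive roots; here φ(46) = 22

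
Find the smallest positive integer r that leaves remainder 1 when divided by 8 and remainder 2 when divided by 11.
M = 8 × 11 = 88. M₁ = 11, y₁ ≡ 3 (mod 8). M₂ = 8, y₂ ≡ 7 (mod 11). r = 1×11×3 + 2×8×7 ≡ 57 (mod 88)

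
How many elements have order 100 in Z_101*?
A prime p has φ(p-1) primitive roots; here φ(100) = 40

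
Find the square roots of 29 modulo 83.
The square roots of 29 mod 83 are 64 and 19. Verify: 64² = 4096 ≡ 29 (mod 83)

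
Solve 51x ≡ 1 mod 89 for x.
Since 89 is prime, by Fermat 51^(-1) ≡ 51^{87} ≡ 7 mod 89. Verify: 51 × 7 = 357 ≡ 1 mod 89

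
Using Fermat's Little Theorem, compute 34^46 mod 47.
By Fermat's Little Theorem, 34^{46} ≡ 1 (mod 47) since 47 is prime and gcd(34, 47) = 1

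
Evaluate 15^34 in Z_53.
By repeated squaring (mod 53): 15^{1}≡15, 15^{2}≡13, 15^{4}≡10, 15^{8}≡47, 15^{16}≡36, 15^{32}≡24. Then 15^{34} = 15^{32+2} ≡ 24 × 13 ≡ 47 (mod 53)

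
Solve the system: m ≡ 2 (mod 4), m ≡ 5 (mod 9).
M = 4 × 9 = 36. M₁ = 9, y₁ ≡ 1 (mod 4). M₂ = 4, y₂ ≡ 7 (mod 9). m = 2×9×1 + 5×4×7 ≡ 14 (mod 36)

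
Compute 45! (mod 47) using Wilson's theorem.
(46)! = (45)! × (46) ≡ -1 (mod 47). So (45)! ≡ -1 × (46)^(-1) ≡ (-1)×(-1) = 1 (mod 47)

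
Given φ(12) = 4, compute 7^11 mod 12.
By Euler: 7^{4} ≡ 1 (mod 12) since gcd(7, 12) = 1. 11 = 2×4 + 3. So 7^{11} ≡ 7^{3} ≡ 7 (mod 12)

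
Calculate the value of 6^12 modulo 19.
By repeated squaring mod 19: 6^{1}≡6, 6^{2}≡17, 6^{4}≡4, 6^{8}≡16. Then 6^{12} = 6^{8+4} ≡ 16 × 4 ≡ 7 mod 19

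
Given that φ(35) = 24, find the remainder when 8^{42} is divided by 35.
By Euler: 8^{24} ≡ 1 mod 35 since gcd(8, 35) = 1. 42 = 1×24 + 18. So 8^{42} ≡ 8^{18} ≡ 29 mod 35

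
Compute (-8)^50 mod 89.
By repeated squaring (mod 89): (-8)^{1}≡81, (-8)^{2}≡64, (-8)^{4}≡2, (-8)^{8}≡4, (-8)^{16}≡16, (-8)^{32}≡78. Then (-8)^{50} = (-8)^{32+16+2} ≡ 78 × 16 × 64 ≡ 39 (mod 89)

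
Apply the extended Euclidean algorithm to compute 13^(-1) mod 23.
Extended GCD: 13(-7) + 23(4) = 1. So 13^(-1) ≡ -7 ≡ 16 (mod 23). Verify: 13 × 16 = 208 ≡ 1 (mod 23)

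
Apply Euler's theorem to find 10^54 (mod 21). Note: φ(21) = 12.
By Euler: 10^{12} ≡ 1 (mod 21) since gcd(10, 21) = 1. 54 = 4×12 + 6. So 10^{54} ≡ 10^{6} ≡ 1 (mod 21)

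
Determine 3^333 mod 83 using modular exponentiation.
Using Fermat: 3^{82} ≡ 1 mod 83. 333 ≡ 5 mod 82. So 3^{333} ≡ 3^{5} ≡ 77 mod 83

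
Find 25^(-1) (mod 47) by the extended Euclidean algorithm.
Extended GCD: 25(-15) + 47(8) = 1. So 25^(-1) ≡ -15 ≡ 32 (mod 47). Verify: 25 × 32 = 800 ≡ 1 (mod 47)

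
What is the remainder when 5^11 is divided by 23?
By repeated squaring mod 23: 5^{1}≡5, 5^{2}≡2, 5^{4}≡4, 5^{8}≡16. Then 5^{11} = 5^{8+2+1} ≡ 16 × 2 × 5 ≡ 22 mod 23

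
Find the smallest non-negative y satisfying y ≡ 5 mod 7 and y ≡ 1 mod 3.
M = 7 × 3 = 21. M₁ = 3, y₁ ≡ 5 mod 7. M₂ = 7, y₂ ≡ 1 mod 3. y = 5×3×5 + 1×7×1 ≡ 19 mod 21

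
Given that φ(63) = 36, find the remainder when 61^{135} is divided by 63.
By Euler: 61^{36} ≡ 1 (mod 63) since gcd(61, 63) = 1. 135 = 3×36 + 27. So 61^{135} ≡ 61^{27} ≡ 55 (mod 63)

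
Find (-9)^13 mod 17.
By repeated squaring mod 17: (-9)^{1}≡8, (-9)^{2}≡13, (-9)^{4}≡16, (-9)^{8}≡1. Then (-9)^{13} = (-9)^{8+4+1} ≡ 1 × 16 × 8 ≡ 9 mod 17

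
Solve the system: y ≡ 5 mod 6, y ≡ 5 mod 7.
M = 6 × 7 = 42. M₁ = 7, y₁ ≡ 1 mod 6. M₂ = 6, y₂ ≡ 6 mod 7. y = 5×7×1 + 5×6×6 ≡ 5 mod 42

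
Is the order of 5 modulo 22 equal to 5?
Powers of 5 mod 22: 5^1≡5, 5^2≡3, 5^3≡15, 5^4≡9, 5^5≡1. First k with 5^k≡1 is k=5. Yes, ord_22(5) = 5.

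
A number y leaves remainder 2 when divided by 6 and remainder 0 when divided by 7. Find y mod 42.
M = 6 × 7 = 42. M₁ = 7, y₁ ≡ 1 mod 6. M₂ = 6, y₂ ≡ 6 mod 7. y = 2×7×1 + 0×6×6 ≡ 14 mod 42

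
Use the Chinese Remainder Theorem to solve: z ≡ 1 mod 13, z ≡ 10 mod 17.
M = 13 × 17 = 221. M₁ = 17, y₁ ≡ 10 mod 13. M₂ = 13, y₂ ≡ 4 mod 17. z = 1×17×10 + 10×13×4 ≡ 27 mod 221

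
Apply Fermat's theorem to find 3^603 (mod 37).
By Fermat: 3^{36} ≡ 1 (mod 37). 603 ≡ 27 (mod 36). So 3^{603} ≡ 3^{27} ≡ 36 (mod 37)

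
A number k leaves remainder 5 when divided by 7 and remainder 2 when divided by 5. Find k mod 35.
M = 7 × 5 = 35. M₁ = 5, y₁ ≡ 3 mod 7. M₂ = 7, y₂ ≡ 3 mod 5. k = 5×5×3 + 2×7×3 ≡ 12 mod 35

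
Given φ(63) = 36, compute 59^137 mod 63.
By Euler: 59^{36} ≡ 1 mod 63 since gcd(59, 63) = 1. 137 = 3×36 + 29. So 59^{137} ≡ 59^{29} ≡ 47 mod 63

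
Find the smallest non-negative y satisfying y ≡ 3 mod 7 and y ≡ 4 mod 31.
M = 7 × 31 = 217. M₁ = 31, y₁ ≡ 5 mod 7. M₂ = 7, y₂ ≡ 9 mod 31. y = 3×31×5 + 4×7×9 ≡ 66 mod 217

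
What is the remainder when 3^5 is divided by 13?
By repeated squaring (mod 13): 3^{1}≡3, 3^{2}≡9, 3^{4}≡3. Then 3^{5} = 3^{4+1} ≡ 3 × 3 ≡ 9 (mod 13)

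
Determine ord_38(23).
Powers of 23 mod 38: 23^1≡23, 23^2≡35, 23^3≡7, 23^4≡9, 23^5≡17, 23^6≡11, 23^7≡25, 23^8≡5, 23^9≡1. ord_38(23) = 9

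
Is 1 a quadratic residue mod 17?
By Euler's criterion: 1^{8} ≡ 1 (mod 17). Since this equals 1, 1 is a QR.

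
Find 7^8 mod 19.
By repeated squaring mod 19: 7^{1}≡7, 7^{2}≡11, 7^{4}≡7, 7^{8}≡11. So 7^{8} ≡ 11 mod 19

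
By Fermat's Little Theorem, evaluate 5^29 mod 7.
By Fermat: 5^{6} ≡ 1 (mod 7). 29 = 4×6 + 5. So 5^{29} ≡ 5^{5} ≡ 3 (mod 7)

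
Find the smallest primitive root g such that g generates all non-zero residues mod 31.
g = 3. For each prime q|30: 3^{15}≡30, 3^{10}≡25, 3^{6}≡16, none ≡ 1, so ord_31(3) = 30 and 3 is a primitive root.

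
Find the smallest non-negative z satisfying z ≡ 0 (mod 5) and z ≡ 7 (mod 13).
M = 5 × 13 = 65. M₁ = 13, y₁ ≡ 2 (mod 5). M₂ = 5, y₂ ≡ 8 (mod 13). z = 0×13×2 + 7×5×8 ≡ 20 (mod 65)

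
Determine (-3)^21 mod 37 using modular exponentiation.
By repeated squaring (mod 37): (-3)^{1}≡34, (-3)^{2}≡9, (-3)^{4}≡7, (-3)^{8}≡12, (-3)^{16}≡33. Then (-3)^{21} = (-3)^{16+4+1} ≡ 33 × 7 × 34 ≡ 10 (mod 37)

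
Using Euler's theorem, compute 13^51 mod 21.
By Euler: 13^{12} ≡ 1 (mod 21) since gcd(13, 21) = 1. 51 = 4×12 + 3. So 13^{51} ≡ 13^{3} ≡ 13 (mod 21)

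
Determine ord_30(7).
Powers of 7 mod 30: 7^1≡7, 7^2≡19, 7^3≡13, 7^4≡1. ord_30(7) = 4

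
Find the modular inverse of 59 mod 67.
Since 67 is prime, by Fermat 59^(-1) ≡ 59^{65} ≡ 25 mod 67. Verify: 59 × 25 = 1475 ≡ 1 mod 67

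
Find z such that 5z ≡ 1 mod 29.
Since 29 is prime, by Fermat 5^(-1) ≡ 5^{27} ≡ 6 mod 29. Verify: 5 × 6 = 30 ≡ 1 mod 29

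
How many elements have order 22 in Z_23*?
There are φ(23-1) = φ(22) = 10 primitive roots modulo 23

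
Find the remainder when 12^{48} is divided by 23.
By Fermat: 12^{22} ≡ 1 (mod 23). 48 = 2×22 + 4. So 12^{48} ≡ 12^{4} ≡ 13 (mod 23)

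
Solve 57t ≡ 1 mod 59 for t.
Since 59 is prime, by Fermat 57^(-1) ≡ 57^{57} ≡ 29 mod 59. Verify: 57 × 29 = 1653 ≡ 1 mod 59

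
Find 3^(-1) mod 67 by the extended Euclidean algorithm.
Extended GCD: 3(-22) + 67(1) = 1. So 3^(-1) ≡ -22 ≡ 45 mod 67. Verify: 3 × 45 = 135 ≡ 1 mod 67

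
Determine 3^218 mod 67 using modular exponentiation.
Using Fermat: 3^{66} ≡ 1 (mod 67). 218 ≡ 20 (mod 66). So 3^{218} ≡ 3^{20} ≡ 15 (mod 67)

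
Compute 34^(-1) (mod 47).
Since 47 is prime, by Fermat 34^(-1) ≡ 34^{45} ≡ 18 (mod 47). Verify: 34 × 18 = 612 ≡ 1 (mod 47)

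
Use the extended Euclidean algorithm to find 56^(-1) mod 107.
Extended GCD: 56(-21) + 107(11) = 1. So 56^(-1) ≡ -21 ≡ 86 mod 107. Verify: 56 × 86 = 4816 ≡ 1 mod 107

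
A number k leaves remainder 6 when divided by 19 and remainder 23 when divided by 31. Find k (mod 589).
M = 19 × 31 = 589. M₁ = 31, y₁ ≡ 8 (mod 19). M₂ = 19, y₂ ≡ 18 (mod 31). k = 6×31×8 + 23×19×18 ≡ 519 (mod 589)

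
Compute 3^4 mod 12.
3^{4} = 81 ≡ 9 (mod 12)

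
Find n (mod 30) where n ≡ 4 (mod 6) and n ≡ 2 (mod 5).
M = 6 × 5 = 30. M₁ = 5, y₁ ≡ 5 (mod 6). M₂ = 6, y₂ ≡ 1 (mod 5). n = 4×5×5 + 2×6×1 ≡ 22 (mod 30)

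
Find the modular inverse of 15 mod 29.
Since 29 is prime, by Fermat 15^(-1) ≡ 15^{27} ≡ 2 (mod 29). Verify: 15 × 2 = 30 ≡ 1 (mod 29)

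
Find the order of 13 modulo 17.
Powers of 13 mod 17: 13^1≡13, 13^2≡16, 13^3≡4, 13^4≡1. So the order of 13 is 4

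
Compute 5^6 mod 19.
By repeated squaring mod 19: 5^{1}≡5, 5^{2}≡6, 5^{4}≡17. Then 5^{6} = 5^{4+2} ≡ 17 × 6 ≡ 7 mod 19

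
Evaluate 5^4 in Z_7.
5^{4} = 625 ≡ 2 (mod 7)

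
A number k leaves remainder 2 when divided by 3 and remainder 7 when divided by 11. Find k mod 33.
M = 3 × 11 = 33. M₁ = 11, y₁ ≡ 2 mod 3. M₂ = 3, y₂ ≡ 4 mod 11. k = 2×11×2 + 7×3×4 ≡ 29 mod 33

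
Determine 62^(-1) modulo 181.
Since 181 is prime, by Fermat 62^(-1) ≡ 62^{179} ≡ 73 mod 181. Verify: 62 × 73 = 4526 ≡ 1 mod 181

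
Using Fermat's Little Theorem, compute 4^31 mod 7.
By Fermat: 4^{6} ≡ 1 (mod 7). 31 = 5×6 + 1. So 4^{31} ≡ 4^{1} ≡ 4 (mod 7)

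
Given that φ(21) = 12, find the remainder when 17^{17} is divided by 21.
By Euler: 17^{12} ≡ 1 (mod 21) since gcd(17, 21) = 1. 17 = 1×12 + 5. So 17^{17} ≡ 17^{5} ≡ 5 (mod 21)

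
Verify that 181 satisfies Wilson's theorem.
(180)! mod 181 = 180. Since this equals -1 (mod 181), Wilson confirms 181 is prime.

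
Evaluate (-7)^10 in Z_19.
By repeated squaring (mod 19): (-7)^{1}≡12, (-7)^{2}≡11, (-7)^{4}≡7, (-7)^{8}≡11. Then (-7)^{10} = (-7)^{8+2} ≡ 11 × 11 ≡ 7 (mod 19)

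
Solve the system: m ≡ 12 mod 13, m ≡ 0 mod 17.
M = 13 × 17 = 221. M₁ = 17, y₁ ≡ 10 mod 13. M₂ = 13, y₂ ≡ 4 mod 17. m = 12×17×10 + 0×13×4 ≡ 51 mod 221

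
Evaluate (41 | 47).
(41/47) = 41^{23} mod 47 = -1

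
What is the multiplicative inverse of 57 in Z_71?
Since 71 is prime, by Fermat 57^(-1) ≡ 57^{69} ≡ 5 mod 71. Verify: 57 × 5 = 285 ≡ 1 mod 71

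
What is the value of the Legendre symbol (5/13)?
(5/13) = 5^{6} mod 13 = -1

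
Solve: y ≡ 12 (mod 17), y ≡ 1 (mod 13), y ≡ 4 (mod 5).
M = 17 × 13 × 5 = 1105. M₁ = 65, y₁ ≡ 11 (mod 17). M₂ = 85, y₂ ≡ 2 (mod 13). M₃ = 221, y₃ ≡ 1 (mod 5). y = 12×65×11 + 1×85×2 + 4×221×1 ≡ 794 (mod 1105)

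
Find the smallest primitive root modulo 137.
g = 3. For each prime q|136: 3^{68}≡136, 3^{8}≡122, none ≡ 1, so ord_137(3) = 136 and 3 is a primitive root.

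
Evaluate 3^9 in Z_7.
Using Fermat: 3^{6} ≡ 1 mod 7. 9 ≡ 3 mod 6. So 3^{9} ≡ 3^{3} ≡ 6 mod 7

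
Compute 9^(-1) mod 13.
Since 13 is prime, by Fermat 9^(-1) ≡ 9^{11} ≡ 3 mod 13. Verify: 9 × 3 = 27 ≡ 1 mod 13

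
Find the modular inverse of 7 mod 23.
Since 23 is prime, by Fermat 7^(-1) ≡ 7^{21} ≡ 10 (mod 23). Verify: 7 × 10 = 70 ≡ 1 (mod 23)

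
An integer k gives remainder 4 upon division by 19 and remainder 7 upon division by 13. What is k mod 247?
M = 19 × 13 = 247. M₁ = 13, y₁ ≡ 3 mod 19. M₂ = 19, y₂ ≡ 11 mod 13. k = 4×13×3 + 7×19×11 ≡ 137 mod 247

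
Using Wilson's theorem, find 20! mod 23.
(22)! = (20)! × (21) × (22) ≡ -1 (mod 23). So (20)! ≡ -1 × [(22)(21)]^(-1) ≡ 11 (mod 23)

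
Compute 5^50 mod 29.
Using Fermat: 5^{28} ≡ 1 mod 29. 50 ≡ 22 mod 28. So 5^{50} ≡ 5^{22} ≡ 24 mod 29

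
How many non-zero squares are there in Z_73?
The squaring map on Z_73* is 2-to-1, so there are (72)/2 = 36 QRs.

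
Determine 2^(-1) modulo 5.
Since 5 is prime, by Fermat 2^(-1) ≡ 2^{3} ≡ 3 (mod 5). Verify: 2 × 3 = 6 ≡ 1 (mod 5)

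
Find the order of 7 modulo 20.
Powers of 7 mod 20: 7^1≡7, 7^2≡9, 7^3≡3, 7^4≡1. So the order of 7 is 4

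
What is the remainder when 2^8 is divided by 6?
By repeated squaring (mod 6): 2^{1}≡2, 2^{2}≡4, 2^{4}≡4, 2^{8}≡4. So 2^{8} ≡ 4 (mod 6)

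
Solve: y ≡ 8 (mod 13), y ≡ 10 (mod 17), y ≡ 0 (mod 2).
M = 13 × 17 × 2 = 442. M₁ = 34, y₁ ≡ 5 (mod 13). M₂ = 26, y₂ ≡ 2 (mod 17). M₃ = 221, y₃ ≡ 1 (mod 2). y = 8×34×5 + 10×26×2 + 0×221×1 ≡ 112 (mod 442)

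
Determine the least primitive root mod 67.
g = 2. For each prime q|66: 2^{33}≡66, 2^{22}≡37, 2^{6}≡64, none ≡ 1, so ord_67(2) = 66 and 2 is a primitive root.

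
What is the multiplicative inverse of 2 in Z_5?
Since 5 is prime, by Fermat 2^(-1) ≡ 2^{3} ≡ 3 mod 5. Verify: 2 × 3 = 6 ≡ 1 mod 5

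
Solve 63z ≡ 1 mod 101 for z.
Since 101 is prime, by Fermat 63^(-1) ≡ 63^{99} ≡ 93 mod 101. Verify: 63 × 93 = 5859 ≡ 1 mod 101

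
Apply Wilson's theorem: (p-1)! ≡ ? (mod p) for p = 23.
By Wilson's theorem, (22)! ≡ -1 ≡ 22 (mod 23)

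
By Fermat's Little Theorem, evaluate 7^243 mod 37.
By Fermat: 7^{36} ≡ 1 (mod 37). 243 ≡ 27 (mod 36). So 7^{243} ≡ 7^{27} ≡ 1 (mod 37)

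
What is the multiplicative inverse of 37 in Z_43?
Since 43 is prime, by Fermat 37^(-1) ≡ 37^{41} ≡ 7 (mod 43). Verify: 37 × 7 = 259 ≡ 1 (mod 43)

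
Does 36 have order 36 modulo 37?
36^{2} ≡ 1 mod 37 and 2 < 36, so ord_37(36) = 2 ≠ 36 and 36 is not a primitive root.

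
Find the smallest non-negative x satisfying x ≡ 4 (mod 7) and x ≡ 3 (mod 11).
M = 7 × 11 = 77. M₁ = 11, y₁ ≡ 2 (mod 7). M₂ = 7, y₂ ≡ 8 (mod 11). x = 4×11×2 + 3×7×8 ≡ 25 (mod 77)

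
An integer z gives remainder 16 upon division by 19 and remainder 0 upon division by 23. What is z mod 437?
M = 19 × 23 = 437. M₁ = 23, y₁ ≡ 5 mod 19. M₂ = 19, y₂ ≡ 17 mod 23. z = 16×23×5 + 0×19×17 ≡ 92 mod 437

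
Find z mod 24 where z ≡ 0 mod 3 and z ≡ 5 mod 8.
M = 3 × 8 = 24. M₁ = 8, y₁ ≡ 2 mod 3. M₂ = 3, y₂ ≡ 3 mod 8. z = 0×8×2 + 5×3×3 ≡ 21 mod 24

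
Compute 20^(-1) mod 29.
Since 29 is prime, by Fermat 20^(-1) ≡ 20^{27} ≡ 16 mod 29. Verify: 20 × 16 = 320 ≡ 1 mod 29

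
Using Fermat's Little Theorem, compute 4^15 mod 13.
By Fermat: 4^{12} ≡ 1 mod 13. So 4^{15} = 4^{12} · 4^{3} ≡ 4^{3} ≡ 12 mod 13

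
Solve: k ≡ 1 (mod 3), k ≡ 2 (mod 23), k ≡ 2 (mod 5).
M = 3 × 23 × 5 = 345. M₁ = 115, y₁ ≡ 1 (mod 3). M₂ = 15, y₂ ≡ 20 (mod 23). M₃ = 69, y₃ ≡ 4 (mod 5). k = 1×115×1 + 2×15×20 + 2×69×4 ≡ 232 (mod 345)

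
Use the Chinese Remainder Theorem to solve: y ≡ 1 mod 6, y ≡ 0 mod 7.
M = 6 × 7 = 42. M₁ = 7, y₁ ≡ 1 mod 6. M₂ = 6, y₂ ≡ 6 mod 7. y = 1×7×1 + 0×6×6 ≡ 7 mod 42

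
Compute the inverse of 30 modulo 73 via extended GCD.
Extended GCD: 30(-17) + 73(7) = 1. So 30^(-1) ≡ -17 ≡ 56 (mod 73). Verify: 30 × 56 = 1680 ≡ 1 (mod 73)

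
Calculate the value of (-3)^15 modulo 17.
By repeated squaring mod 17: (-3)^{1}≡14, (-3)^{2}≡9, (-3)^{4}≡13, (-3)^{8}≡16. Then (-3)^{15} = (-3)^{8+4+2+1} ≡ 16 × 13 × 9 × 14 ≡ 11 mod 17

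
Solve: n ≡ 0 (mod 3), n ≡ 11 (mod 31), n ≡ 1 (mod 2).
M = 3 × 31 × 2 = 186. M₁ = 62, y₁ ≡ 2 (mod 3). M₂ = 6, y₂ ≡ 26 (mod 31). M₃ = 93, y₃ ≡ 1 (mod 2). n = 0×62×2 + 11×6×26 + 1×93×1 ≡ 135 (mod 186)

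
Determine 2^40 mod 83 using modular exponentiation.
By repeated squaring mod 83: 2^{1}≡2, 2^{2}≡4, 2^{4}≡16, 2^{8}≡7, 2^{16}≡49, 2^{32}≡77. Then 2^{40} = 2^{32+8} ≡ 77 × 7 ≡ 41 mod 83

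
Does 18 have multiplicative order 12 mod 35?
Powers of 18 mod 35: 18^1≡18, 18^2≡9, 18^3≡22, 18^4≡11, 18^5≡23, 18^6≡29, 18^7≡32, 18^8≡16, 18^9≡8, 18^10≡4, 18^11≡2, 18^12≡1. First k with 18^k≡1 is k=12. Yes, ord_35(18) = 12.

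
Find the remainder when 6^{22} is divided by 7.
By Fermat: 6^{6} ≡ 1 mod 7. 22 = 3×6 + 4. So 6^{22} ≡ 6^{4} ≡ 1 mod 7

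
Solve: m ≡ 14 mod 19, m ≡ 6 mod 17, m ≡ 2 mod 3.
M = 19 × 17 × 3 = 969. M₁ = 51, y₁ ≡ 3 mod 19. M₂ = 57, y₂ ≡ 3 mod 17. M₃ = 323, y₃ ≡ 2 mod 3. m = 14×51×3 + 6×57×3 + 2×323×2 ≡ 584 mod 969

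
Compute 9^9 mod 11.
By repeated squaring (mod 11): 9^{1}≡9, 9^{2}≡4, 9^{4}≡5, 9^{8}≡3. Then 9^{9} = 9^{8+1} ≡ 3 × 9 ≡ 5 (mod 11)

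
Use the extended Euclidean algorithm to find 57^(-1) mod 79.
Extended GCD: 57(-18) + 79(13) = 1. So 57^(-1) ≡ -18 ≡ 61 mod 79. Verify: 57 × 61 = 3477 ≡ 1 mod 79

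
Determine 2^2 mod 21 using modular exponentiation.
2^{2} = 4 ≡ 4 (mod 21)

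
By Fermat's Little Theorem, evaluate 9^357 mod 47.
By Fermat: 9^{46} ≡ 1 mod 47. 357 ≡ 35 mod 46. So 9^{357} ≡ 9^{35} ≡ 3 mod 47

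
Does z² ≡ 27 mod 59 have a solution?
By Euler's criterion: 27^{29} ≡ 1 mod 59. Since this equals 1, 27 is a QR.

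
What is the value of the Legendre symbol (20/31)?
(20/31) = 20^{15} mod 31 = 1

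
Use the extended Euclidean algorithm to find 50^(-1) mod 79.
Extended GCD: 50(-30) + 79(19) = 1. So 50^(-1) ≡ -30 ≡ 49 (mod 79). Verify: 50 × 49 = 2450 ≡ 1 (mod 79)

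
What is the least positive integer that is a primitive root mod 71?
g = 7. Powers: [7, 49, 59, 58, 51, 2, ...] generates all 70 non-zero residues.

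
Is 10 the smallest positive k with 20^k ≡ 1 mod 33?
Powers of 20 mod 33: 20^1≡20, 20^2≡4, 20^3≡14, 20^4≡16, 20^5≡23, 20^6≡31, 20^7≡26, 20^8≡25, 20^9≡5, 20^10≡1. First k with 20^k≡1 is k=10. Yes, ord_33(20) = 10.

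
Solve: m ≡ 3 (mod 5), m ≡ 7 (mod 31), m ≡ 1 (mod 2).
M = 5 × 31 × 2 = 310. M₁ = 62, y₁ ≡ 3 (mod 5). M₂ = 10, y₂ ≡ 28 (mod 31). M₃ = 155, y₃ ≡ 1 (mod 2). m = 3×62×3 + 7×10×28 + 1×155×1 ≡ 193 (mod 310)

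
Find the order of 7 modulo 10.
Powers of 7 mod 10: 7^1≡7, 7^2≡9, 7^3≡3, 7^4≡1. ord_10(7) = 4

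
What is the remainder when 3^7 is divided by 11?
By repeated squaring mod 11: 3^{1}≡3, 3^{2}≡9, 3^{4}≡4. Then 3^{7} = 3^{4+2+1} ≡ 4 × 9 × 3 ≡ 9 mod 11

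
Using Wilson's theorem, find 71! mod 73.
(72)! = (71)! × (72) ≡ -1 (mod 73). So (71)! ≡ -1 × (72)^(-1) ≡ (-1)×(-1) = 1 (mod 73)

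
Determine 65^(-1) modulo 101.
Since 101 is prime, by Fermat 65^(-1) ≡ 65^{99} ≡ 14 mod 101. Verify: 65 × 14 = 910 ≡ 1 mod 101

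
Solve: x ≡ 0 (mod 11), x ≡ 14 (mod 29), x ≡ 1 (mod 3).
M = 11 × 29 × 3 = 957. M₁ = 87, y₁ ≡ 10 (mod 11). M₂ = 33, y₂ ≡ 22 (mod 29). M₃ = 319, y₃ ≡ 1 (mod 3). x = 0×87×10 + 14×33×22 + 1×319×1 ≡ 913 (mod 957)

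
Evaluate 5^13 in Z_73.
By repeated squaring mod 73: 5^{1}≡5, 5^{2}≡25, 5^{4}≡41, 5^{8}≡2. Then 5^{13} = 5^{8+4+1} ≡ 2 × 41 × 5 ≡ 45 mod 73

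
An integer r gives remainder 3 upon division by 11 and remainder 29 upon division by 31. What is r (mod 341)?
M = 11 × 31 = 341. M₁ = 31, y₁ ≡ 5 (mod 11). M₂ = 11, y₂ ≡ 17 (mod 31). r = 3×31×5 + 29×11×17 ≡ 91 (mod 341)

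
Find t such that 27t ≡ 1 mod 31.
Since 31 is prime, by Fermat 27^(-1) ≡ 27^{29} ≡ 23 mod 31. Verify: 27 × 23 = 621 ≡ 1 mod 31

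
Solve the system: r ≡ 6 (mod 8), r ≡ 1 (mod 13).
M = 8 × 13 = 104. M₁ = 13, y₁ ≡ 5 (mod 8). M₂ = 8, y₂ ≡ 5 (mod 13). r = 6×13×5 + 1×8×5 ≡ 14 (mod 104)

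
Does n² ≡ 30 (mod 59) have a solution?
By Euler's criterion: 30^{29} ≡ 58 (mod 59). Since this equals -1 (≡ 58), 30 is not a QR.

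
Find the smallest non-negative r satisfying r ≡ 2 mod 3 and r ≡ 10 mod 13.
M = 3 × 13 = 39. M₁ = 13, y₁ ≡ 1 mod 3. M₂ = 3, y₂ ≡ 9 mod 13. r = 2×13×1 + 10×3×9 ≡ 23 mod 39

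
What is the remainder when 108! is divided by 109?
By Wilson's theorem, (108)! ≡ -1 ≡ 108 (mod 109)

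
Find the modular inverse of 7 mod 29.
Since 29 is prime, by Fermat 7^(-1) ≡ 7^{27} ≡ 25 (mod 29). Verify: 7 × 25 = 175 ≡ 1 (mod 29)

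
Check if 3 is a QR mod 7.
By Euler's criterion: 3^{3} ≡ 6 (mod 7). Since this equals -1 (≡ 6), 3 is not a QR.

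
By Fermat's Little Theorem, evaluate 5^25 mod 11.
By Fermat: 5^{10} ≡ 1 (mod 11). 25 = 2×10 + 5. So 5^{25} ≡ 5^{5} ≡ 1 (mod 11)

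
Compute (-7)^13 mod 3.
Using Fermat: (-7)^{2} ≡ 1 mod 3. 13 ≡ 1 mod 2. So (-7)^{13} ≡ (-7)^{1} ≡ 2 mod 3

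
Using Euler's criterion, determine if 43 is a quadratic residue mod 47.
By Euler's criterion: 43^{23} ≡ 46 mod 47. Since this equals -1 (≡ 46), 43 is not a QR.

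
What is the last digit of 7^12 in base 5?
Using Fermat: 7^{4} ≡ 1 mod 5. 12 ≡ 0 mod 4. So 7^{12} ≡ 7^{0} ≡ 1 mod 5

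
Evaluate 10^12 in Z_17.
By repeated squaring (mod 17): 10^{1}≡10, 10^{2}≡15, 10^{4}≡4, 10^{8}≡16. Then 10^{12} = 10^{8+4} ≡ 16 × 4 ≡ 13 (mod 17)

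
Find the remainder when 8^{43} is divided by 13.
By Fermat: 8^{12} ≡ 1 mod 13. 43 = 3×12 + 7. So 8^{43} ≡ 8^{7} ≡ 5 mod 13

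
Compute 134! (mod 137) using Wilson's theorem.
(136)! = (134)! × (135) × (136) ≡ -1 (mod 137). So (134)! ≡ -1 × [(136)(135)]^(-1) ≡ 68 (mod 137)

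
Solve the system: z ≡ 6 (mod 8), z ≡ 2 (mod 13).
M = 8 × 13 = 104. M₁ = 13, y₁ ≡ 5 (mod 8). M₂ = 8, y₂ ≡ 5 (mod 13). z = 6×13×5 + 2×8×5 ≡ 54 (mod 104)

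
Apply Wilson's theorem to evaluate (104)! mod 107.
(106)! = (104)! × (105) × (106) ≡ -1 mod 107. So (104)! ≡ -1 × [(106)(105)]^(-1) ≡ 53 mod 107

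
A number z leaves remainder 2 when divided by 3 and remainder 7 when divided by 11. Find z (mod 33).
M = 3 × 11 = 33. M₁ = 11, y₁ ≡ 2 (mod 3). M₂ = 3, y₂ ≡ 4 (mod 11). z = 2×11×2 + 7×3×4 ≡ 29 (mod 33)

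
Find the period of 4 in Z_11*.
Powers of 4 mod 11: 4^1≡4, 4^2≡5, 4^3≡9, 4^4≡3, 4^5≡1. So the order of 4 is 5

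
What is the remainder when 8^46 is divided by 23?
Using Fermat: 8^{22} ≡ 1 (mod 23). 46 ≡ 2 (mod 22). So 8^{46} ≡ 8^{2} ≡ 18 (mod 23)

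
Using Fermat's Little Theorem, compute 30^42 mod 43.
By Fermat's Little Theorem, 30^{42} ≡ 1 (mod 43) since 43 is prime and gcd(30, 43) = 1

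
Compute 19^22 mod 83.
By repeated squaring (mod 83): 19^{1}≡19, 19^{2}≡29, 19^{4}≡11, 19^{8}≡38, 19^{16}≡33. Then 19^{22} = 19^{16+4+2} ≡ 33 × 11 × 29 ≡ 69 (mod 83)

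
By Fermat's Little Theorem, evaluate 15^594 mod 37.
By Fermat: 15^{36} ≡ 1 mod 37. 594 ≡ 18 mod 36. So 15^{594} ≡ 15^{18} ≡ 36 mod 37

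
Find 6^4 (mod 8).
6^{4} = 1296 ≡ 0 (mod 8)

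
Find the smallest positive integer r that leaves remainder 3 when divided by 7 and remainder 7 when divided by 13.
M = 7 × 13 = 91. M₁ = 13, y₁ ≡ 6 mod 7. M₂ = 7, y₂ ≡ 2 mod 13. r = 3×13×6 + 7×7×2 ≡ 59 mod 91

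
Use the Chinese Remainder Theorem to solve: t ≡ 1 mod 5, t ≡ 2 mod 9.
M = 5 × 9 = 45. M₁ = 9, y₁ ≡ 4 mod 5. M₂ = 5, y₂ ≡ 2 mod 9. t = 1×9×4 + 2×5×2 ≡ 11 mod 45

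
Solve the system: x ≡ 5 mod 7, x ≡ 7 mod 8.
M = 7 × 8 = 56. M₁ = 8, y₁ ≡ 1 mod 7. M₂ = 7, y₂ ≡ 7 mod 8. x = 5×8×1 + 7×7×7 ≡ 47 mod 56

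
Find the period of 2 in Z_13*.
Powers of 2 mod 13: 2^1≡2, 2^2≡4, 2^3≡8, 2^4≡3, 2^5≡6, 2^6≡12, 2^7≡11, 2^8≡9, 2^9≡5, 2^10≡10, 2^11≡7, 2^12≡1. Order = 12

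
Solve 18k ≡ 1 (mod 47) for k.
Since 47 is prime, by Fermat 18^(-1) ≡ 18^{45} ≡ 34 (mod 47). Verify: 18 × 34 = 612 ≡ 1 (mod 47)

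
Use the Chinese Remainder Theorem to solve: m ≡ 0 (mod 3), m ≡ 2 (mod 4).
M = 3 × 4 = 12. M₁ = 4, y₁ ≡ 1 (mod 3). M₂ = 3, y₂ ≡ 3 (mod 4). m = 0×4×1 + 2×3×3 ≡ 6 (mod 12)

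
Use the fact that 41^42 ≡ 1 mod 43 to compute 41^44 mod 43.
By Fermat: 41^{42} ≡ 1 mod 43. So 41^{44} = 41^{42} · 41^{2} ≡ 41^{2} ≡ 4 mod 43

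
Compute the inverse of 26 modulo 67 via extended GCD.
Extended GCD: 26(-18) + 67(7) = 1. So 26^(-1) ≡ -18 ≡ 49 mod 67. Verify: 26 × 49 = 1274 ≡ 1 mod 67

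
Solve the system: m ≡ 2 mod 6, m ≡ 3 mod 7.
M = 6 × 7 = 42. M₁ = 7, y₁ ≡ 1 mod 6. M₂ = 6, y₂ ≡ 6 mod 7. m = 2×7×1 + 3×6×6 ≡ 38 mod 42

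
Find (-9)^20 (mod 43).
By repeated squaring (mod 43): (-9)^{1}≡34, (-9)^{2}≡38, (-9)^{4}≡25, (-9)^{8}≡23, (-9)^{16}≡13. Then (-9)^{20} = (-9)^{16+4} ≡ 13 × 25 ≡ 24 (mod 43)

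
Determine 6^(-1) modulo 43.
Since 43 is prime, by Fermat 6^(-1) ≡ 6^{41} ≡ 36 mod 43. Verify: 6 × 36 = 216 ≡ 1 mod 43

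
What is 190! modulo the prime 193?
(192)! = (190)! × (191) × (192) ≡ -1 (mod 193). So (190)! ≡ -1 × [(192)(191)]^(-1) ≡ 96 (mod 193)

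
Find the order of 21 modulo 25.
Powers of 21 mod 25: 21^1≡21, 21^2≡16, 21^3≡11, 21^4≡6, 21^5≡1. So the order of 21 is 5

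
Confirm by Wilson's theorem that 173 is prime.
(172)! mod 173 = 172. Since this equals -1 (mod 173), Wilson confirms 173 is prime.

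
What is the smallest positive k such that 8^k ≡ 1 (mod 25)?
Powers of 8 mod 25: 8^1≡8, 8^2≡14, 8^3≡12, 8^4≡21, 8^5≡18, 8^6≡19, 8^7≡2, 8^8≡16, 8^9≡3, 8^10≡24, 8^11≡17, 8^12≡11, 8^13≡13, 8^14≡4, 8^15≡7, 8^16≡6, 8^17≡23, 8^18≡9, 8^19≡22, 8^20≡1. ord_25(8) = 20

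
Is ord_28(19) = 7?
Powers of 19 mod 28: 19^1≡19, 19^2≡25, 19^3≡27, 19^4≡9, 19^5≡3, 19^6≡1. Already 19^6≡1, so the order is 6 < 7. No, the actual order is 6.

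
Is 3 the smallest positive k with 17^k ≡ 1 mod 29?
Powers of 17 mod 29: 17^1≡17, 17^2≡28, 17^3≡12, 17^4≡1. 17^3≡12≢1, so ord ≠ 3. No, the actual order is 4.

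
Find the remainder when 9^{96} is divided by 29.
By Fermat: 9^{28} ≡ 1 (mod 29). 96 = 3×28 + 12. So 9^{96} ≡ 9^{12} ≡ 24 (mod 29)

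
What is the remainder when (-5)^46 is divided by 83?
By repeated squaring mod 83: (-5)^{1}≡78, (-5)^{2}≡25, (-5)^{4}≡44, (-5)^{8}≡27, (-5)^{16}≡65, (-5)^{32}≡75. Then (-5)^{46} = (-5)^{32+8+4+2} ≡ 75 × 27 × 44 × 25 ≡ 29 mod 83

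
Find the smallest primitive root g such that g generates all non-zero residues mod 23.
g = 5. For each prime q|22: 5^{11}≡22, 5^{2}≡2, none ≡ 1, so ord_23(5) = 22 and 5 is a primitive root.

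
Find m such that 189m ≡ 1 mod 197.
Since 197 is prime, by Fermat 189^(-1) ≡ 189^{195} ≡ 123 mod 197. Verify: 189 × 123 = 23247 ≡ 1 mod 197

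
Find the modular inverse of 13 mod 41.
Since 41 is prime, by Fermat 13^(-1) ≡ 13^{39} ≡ 19 mod 41. Verify: 13 × 19 = 247 ≡ 1 mod 41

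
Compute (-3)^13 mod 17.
By repeated squaring (mod 17): (-3)^{1}≡14, (-3)^{2}≡9, (-3)^{4}≡13, (-3)^{8}≡16. Then (-3)^{13} = (-3)^{8+4+1} ≡ 16 × 13 × 14 ≡ 5 (mod 17)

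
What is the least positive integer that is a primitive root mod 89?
g = 3. For each prime q|88: 3^{44}≡88, 3^{8}≡64, none ≡ 1, so ord_89(3) = 88 and 3 is a primitive root.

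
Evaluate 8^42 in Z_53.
By repeated squaring mod 53: 8^{1}≡8, 8^{2}≡11, 8^{4}≡15, 8^{8}≡13, 8^{16}≡10, 8^{32}≡47. Then 8^{42} = 8^{32+8+2} ≡ 47 × 13 × 11 ≡ 43 mod 53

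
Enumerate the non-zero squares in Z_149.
Squares in Z_149*: {1, 4, 5, 6, 7, 9, 16, 17, 19, 20, 22, 24, 25, 26, 28, 29, 30, 31, 33, 35, 36, 37, 39, 42, 45, 46, 47, 49, 53, 54, 61, 63, 64, 67, 68, 69, 73, 76, 80, 81, 82, 85, 86, 88, 95, 96, 100, 102, 103, 104, 107, 110, 112, 113, 114, 116, 118, 119, 120, 121, 123, 124, 125, 127, 129, 130, 132, 133, 140, 142, 143, 144, 145, 148}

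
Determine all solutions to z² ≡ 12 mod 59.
The square roots of 12 mod 59 are 22 and 37. Verify: 22² = 484 ≡ 12 mod 59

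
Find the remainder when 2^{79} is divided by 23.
By Fermat: 2^{22} ≡ 1 (mod 23). 79 = 3×22 + 13. So 2^{79} ≡ 2^{13} ≡ 4 (mod 23)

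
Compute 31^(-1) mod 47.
Since 47 is prime, by Fermat 31^(-1) ≡ 31^{45} ≡ 44 mod 47. Verify: 31 × 44 = 1364 ≡ 1 mod 47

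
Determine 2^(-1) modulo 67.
Since 67 is prime, by Fermat 2^(-1) ≡ 2^{65} ≡ 34 (mod 67). Verify: 2 × 34 = 68 ≡ 1 (mod 67)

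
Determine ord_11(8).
Powers of 8 mod 11: 8^1≡8, 8^2≡9, 8^3≡6, 8^4≡4, 8^5≡10, 8^6≡3, 8^7≡2, 8^8≡5, 8^9≡7, 8^10≡1. So the order of 8 is 10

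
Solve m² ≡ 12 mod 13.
The square roots of 12 mod 13 are 8 and 5. Verify: 8² = 64 ≡ 12 mod 13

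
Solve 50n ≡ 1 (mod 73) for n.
Since 73 is prime, by Fermat 50^(-1) ≡ 50^{71} ≡ 19 (mod 73). Verify: 50 × 19 = 950 ≡ 1 (mod 73)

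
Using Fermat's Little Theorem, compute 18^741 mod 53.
By Fermat: 18^{52} ≡ 1 mod 53. 741 ≡ 13 mod 52. So 18^{741} ≡ 18^{13} ≡ 23 mod 53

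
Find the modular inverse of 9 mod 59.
Since 59 is prime, by Fermat 9^(-1) ≡ 9^{57} ≡ 46 mod 59. Verify: 9 × 46 = 414 ≡ 1 mod 59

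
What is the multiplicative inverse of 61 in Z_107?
Since 107 is prime, by Fermat 61^(-1) ≡ 61^{105} ≡ 100 mod 107. Verify: 61 × 100 = 6100 ≡ 1 mod 107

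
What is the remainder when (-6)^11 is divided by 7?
Using Fermat: (-6)^{6} ≡ 1 mod 7. 11 ≡ 5 mod 6. So (-6)^{11} ≡ (-6)^{5} ≡ 1 mod 7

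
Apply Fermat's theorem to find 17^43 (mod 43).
By Fermat: 17^{42} ≡ 1 (mod 43). So 17^{43} = 17^{42} · 17^{1} ≡ 17^{1} ≡ 17 (mod 43)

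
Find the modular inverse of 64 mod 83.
Since 83 is prime, by Fermat 64^(-1) ≡ 64^{81} ≡ 48 mod 83. Verify: 64 × 48 = 3072 ≡ 1 mod 83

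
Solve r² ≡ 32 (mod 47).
The square roots of 32 mod 47 are 28 and 19. Verify: 28² = 784 ≡ 32 (mod 47)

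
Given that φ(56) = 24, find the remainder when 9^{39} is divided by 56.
By Euler: 9^{24} ≡ 1 mod 56 since gcd(9, 56) = 1. 39 = 1×24 + 15. So 9^{39} ≡ 9^{15} ≡ 1 mod 56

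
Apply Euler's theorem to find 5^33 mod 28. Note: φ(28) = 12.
By Euler: 5^{12} ≡ 1 mod 28 since gcd(5, 28) = 1. 33 = 2×12 + 9. So 5^{33} ≡ 5^{9} ≡ 13 mod 28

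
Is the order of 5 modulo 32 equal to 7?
Powers of 5 mod 32: 5^1≡5, 5^2≡25, 5^3≡29, 5^4≡17, 5^5≡21, 5^6≡9, 5^7≡13, 5^8≡1. 5^7≡13≢1, so ord ≠ 7. No, the actual order is 8.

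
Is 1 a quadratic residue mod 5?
By Euler's criterion: 1^{2} ≡ 1 mod 5. Since this equals 1, 1 is a QR.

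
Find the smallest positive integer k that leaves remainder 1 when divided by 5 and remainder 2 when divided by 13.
M = 5 × 13 = 65. M₁ = 13, y₁ ≡ 2 (mod 5). M₂ = 5, y₂ ≡ 8 (mod 13). k = 1×13×2 + 2×5×8 ≡ 41 (mod 65)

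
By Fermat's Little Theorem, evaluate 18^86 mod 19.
By Fermat: 18^{18} ≡ 1 (mod 19). 86 = 4×18 + 14. So 18^{86} ≡ 18^{14} ≡ 1 (mod 19)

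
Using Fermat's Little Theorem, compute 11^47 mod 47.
By Fermat: 11^{46} ≡ 1 (mod 47). So 11^{47} = 11^{46} · 11^{1} ≡ 11^{1} ≡ 11 (mod 47)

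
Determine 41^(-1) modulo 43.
Since 43 is prime, by Fermat 41^(-1) ≡ 41^{41} ≡ 21 mod 43. Verify: 41 × 21 = 861 ≡ 1 mod 43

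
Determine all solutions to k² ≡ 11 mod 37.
The square roots of 11 mod 37 are 23 and 14. Verify: 23² = 529 ≡ 11 mod 37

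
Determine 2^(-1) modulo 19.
Since 19 is prime, by Fermat 2^(-1) ≡ 2^{17} ≡ 10 (mod 19). Verify: 2 × 10 = 20 ≡ 1 (mod 19)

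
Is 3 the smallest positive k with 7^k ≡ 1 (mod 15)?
Powers of 7 mod 15: 7^1≡7, 7^2≡4, 7^3≡13, 7^4≡1. 7^3≡13≢1, so ord ≠ 3. No, the actual order is 4.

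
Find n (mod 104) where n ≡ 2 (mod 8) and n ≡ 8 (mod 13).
M = 8 × 13 = 104. M₁ = 13, y₁ ≡ 5 (mod 8). M₂ = 8, y₂ ≡ 5 (mod 13). n = 2×13×5 + 8×8×5 ≡ 34 (mod 104)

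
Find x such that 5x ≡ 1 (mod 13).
Since 13 is prime, by Fermat 5^(-1) ≡ 5^{11} ≡ 8 (mod 13). Verify: 5 × 8 = 40 ≡ 1 (mod 13)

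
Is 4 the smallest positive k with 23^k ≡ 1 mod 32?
Powers of 23 mod 32: 23^1≡23, 23^2≡17, 23^3≡7, 23^4≡1. First k with 23^k≡1 is k=4. Yes, ord_32(23) = 4.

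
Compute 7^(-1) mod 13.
Since 13 is prime, by Fermat 7^(-1) ≡ 7^{11} ≡ 2 mod 13. Verify: 7 × 2 = 14 ≡ 1 mod 13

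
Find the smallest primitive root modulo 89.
g = 3. Powers: [3, 9, 27, 81, 65, 17, 51, 64, 14, 42, ...] generates all 88 non-zero residues.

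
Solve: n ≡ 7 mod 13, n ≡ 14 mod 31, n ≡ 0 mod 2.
M = 13 × 31 × 2 = 806. M₁ = 62, y₁ ≡ 4 mod 13. M₂ = 26, y₂ ≡ 6 mod 31. M₃ = 403, y₃ ≡ 1 mod 2. n = 7×62×4 + 14×26×6 + 0×403×1 ≡ 696 mod 806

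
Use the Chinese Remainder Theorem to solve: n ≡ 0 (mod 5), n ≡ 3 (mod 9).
M = 5 × 9 = 45. M₁ = 9, y₁ ≡ 4 (mod 5). M₂ = 5, y₂ ≡ 2 (mod 9). n = 0×9×4 + 3×5×2 ≡ 30 (mod 45)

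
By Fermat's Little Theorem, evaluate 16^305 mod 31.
By Fermat: 16^{30} ≡ 1 mod 31. 305 ≡ 5 mod 30. So 16^{305} ≡ 16^{5} ≡ 1 mod 31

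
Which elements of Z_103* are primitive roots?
There are φ(102) = 32 primitive roots mod 103: {5, 6, 11, 12, 20, 21, 35, 40, 43, 44, 45, 48, 51, 53, 54, 62, 65, 67, 70, 71, 74, 75, 77, 78, 84, 85, 86, 87, 88, 96, 99, 101}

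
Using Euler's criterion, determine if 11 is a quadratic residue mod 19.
By Euler's criterion: 11^{9} ≡ 1 (mod 19). Since this equals 1, 11 is a QR.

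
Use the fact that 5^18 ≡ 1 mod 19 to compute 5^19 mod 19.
By Fermat: 5^{18} ≡ 1 mod 19. So 5^{19} = 5^{18} · 5^{1} ≡ 5^{1} ≡ 5 mod 19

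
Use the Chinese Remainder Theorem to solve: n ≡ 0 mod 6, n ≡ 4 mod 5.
M = 6 × 5 = 30. M₁ = 5, y₁ ≡ 5 mod 6. M₂ = 6, y₂ ≡ 1 mod 5. n = 0×5×5 + 4×6×1 ≡ 24 mod 30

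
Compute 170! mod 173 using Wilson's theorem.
(172)! = (170)! × (171) × (172) ≡ -1 mod 173. So (170)! ≡ -1 × [(172)(171)]^(-1) ≡ 86 mod 173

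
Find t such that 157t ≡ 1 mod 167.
Since 167 is prime, by Fermat 157^(-1) ≡ 157^{165} ≡ 50 mod 167. Verify: 157 × 50 = 7850 ≡ 1 mod 167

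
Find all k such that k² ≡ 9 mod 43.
The square roots of 9 mod 43 are 40 and 3. Verify: 40² = 1600 ≡ 9 mod 43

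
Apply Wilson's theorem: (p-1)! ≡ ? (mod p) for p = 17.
By Wilson's theorem, (16)! ≡ -1 ≡ 16 (mod 17)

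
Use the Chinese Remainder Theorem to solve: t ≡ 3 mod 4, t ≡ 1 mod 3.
M = 4 × 3 = 12. M₁ = 3, y₁ ≡ 3 mod 4. M₂ = 4, y₂ ≡ 1 mod 3. t = 3×3×3 + 1×4×1 ≡ 7 mod 12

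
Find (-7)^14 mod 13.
Using Fermat: (-7)^{12} ≡ 1 mod 13. 14 ≡ 2 mod 12. So (-7)^{14} ≡ (-7)^{2} ≡ 10 mod 13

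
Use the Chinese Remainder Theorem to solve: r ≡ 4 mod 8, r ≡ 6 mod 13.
M = 8 × 13 = 104. M₁ = 13, y₁ ≡ 5 mod 8. M₂ = 8, y₂ ≡ 5 mod 13. r = 4×13×5 + 6×8×5 ≡ 84 mod 104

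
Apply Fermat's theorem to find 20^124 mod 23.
By Fermat: 20^{22} ≡ 1 mod 23. 124 = 5×22 + 14. So 20^{124} ≡ 20^{14} ≡ 4 mod 23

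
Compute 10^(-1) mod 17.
Since 17 is prime, by Fermat 10^(-1) ≡ 10^{15} ≡ 12 mod 17. Verify: 10 × 12 = 120 ≡ 1 mod 17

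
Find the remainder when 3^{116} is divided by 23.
By Fermat: 3^{22} ≡ 1 (mod 23). 116 = 5×22 + 6. So 3^{116} ≡ 3^{6} ≡ 16 (mod 23)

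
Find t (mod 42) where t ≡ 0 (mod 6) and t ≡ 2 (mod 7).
M = 6 × 7 = 42. M₁ = 7, y₁ ≡ 1 (mod 6). M₂ = 6, y₂ ≡ 6 (mod 7). t = 0×7×1 + 2×6×6 ≡ 30 (mod 42)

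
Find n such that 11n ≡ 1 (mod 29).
Since 29 is prime, by Fermat 11^(-1) ≡ 11^{27} ≡ 8 (mod 29). Verify: 11 × 8 = 88 ≡ 1 (mod 29)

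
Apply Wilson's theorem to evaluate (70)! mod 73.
(72)! = (70)! × (71) × (72) ≡ -1 (mod 73). So (70)! ≡ -1 × [(72)(71)]^(-1) ≡ 36 (mod 73)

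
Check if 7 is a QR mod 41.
By Euler's criterion: 7^{20} ≡ 40 mod 41. Since this equals -1 (≡ 40), 7 is not a QR.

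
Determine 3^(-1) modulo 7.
Since 7 is prime, by Fermat 3^(-1) ≡ 3^{5} ≡ 5 mod 7. Verify: 3 × 5 = 15 ≡ 1 mod 7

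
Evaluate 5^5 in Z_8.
By repeated squaring (mod 8): 5^{1}≡5, 5^{2}≡1, 5^{4}≡1. Then 5^{5} = 5^{4+1} ≡ 1 × 5 ≡ 5 (mod 8)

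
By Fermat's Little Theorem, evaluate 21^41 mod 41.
By Fermat: 21^{40} ≡ 1 mod 41. So 21^{41} = 21^{40} · 21^{1} ≡ 21^{1} ≡ 21 mod 41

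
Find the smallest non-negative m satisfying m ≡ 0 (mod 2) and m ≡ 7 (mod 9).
M = 2 × 9 = 18. M₁ = 9, y₁ ≡ 1 (mod 2). M₂ = 2, y₂ ≡ 5 (mod 9). m = 0×9×1 + 7×2×5 ≡ 16 (mod 18)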